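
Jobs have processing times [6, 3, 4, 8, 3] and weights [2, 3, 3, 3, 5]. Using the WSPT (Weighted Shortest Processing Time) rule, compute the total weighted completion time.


Compute p/w ratios and sort ascending (WSPT): [(3, 5), (3, 3), (4, 3), (8, 3), (6, 2)]
Compute weighted completion times:
  Job (p=3,w=5): C=3, w*C=5*3=15
  Job (p=3,w=3): C=6, w*C=3*6=18
  Job (p=4,w=3): C=10, w*C=3*10=30
  Job (p=8,w=3): C=18, w*C=3*18=54
  Job (p=6,w=2): C=24, w*C=2*24=48
Total weighted completion time = 165

165


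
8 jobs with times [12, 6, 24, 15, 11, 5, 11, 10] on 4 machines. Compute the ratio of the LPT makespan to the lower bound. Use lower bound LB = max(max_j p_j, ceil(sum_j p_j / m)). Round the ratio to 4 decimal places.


LPT order: [24, 15, 12, 11, 11, 10, 6, 5]
Machine loads after assignment: [24, 26, 22, 22]
LPT makespan = 26
Lower bound = max(max_job, ceil(total/4)) = max(24, 24) = 24
Ratio = 26 / 24 = 1.0833

1.0833


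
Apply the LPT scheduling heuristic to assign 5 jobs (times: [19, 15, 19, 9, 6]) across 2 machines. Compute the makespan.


Sort jobs in decreasing order (LPT): [19, 19, 15, 9, 6]
Assign each job to the least loaded machine:
  Machine 1: jobs [19, 15], load = 34
  Machine 2: jobs [19, 9, 6], load = 34
Makespan = max load = 34

34


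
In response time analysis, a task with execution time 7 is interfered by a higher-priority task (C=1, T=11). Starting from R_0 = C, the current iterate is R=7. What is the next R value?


R_next = C + ceil(R_prev / T_hp) * C_hp
ceil(7 / 11) = ceil(0.6364) = 1
Interference = 1 * 1 = 1
R_next = 7 + 1 = 8

8


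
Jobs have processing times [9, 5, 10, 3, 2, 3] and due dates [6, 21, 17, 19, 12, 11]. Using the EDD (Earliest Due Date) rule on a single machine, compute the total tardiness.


Sort by due date (EDD order): [(9, 6), (3, 11), (2, 12), (10, 17), (3, 19), (5, 21)]
Compute completion times and tardiness:
  Job 1: p=9, d=6, C=9, tardiness=max(0,9-6)=3
  Job 2: p=3, d=11, C=12, tardiness=max(0,12-11)=1
  Job 3: p=2, d=12, C=14, tardiness=max(0,14-12)=2
  Job 4: p=10, d=17, C=24, tardiness=max(0,24-17)=7
  Job 5: p=3, d=19, C=27, tardiness=max(0,27-19)=8
  Job 6: p=5, d=21, C=32, tardiness=max(0,32-21)=11
Total tardiness = 32

32


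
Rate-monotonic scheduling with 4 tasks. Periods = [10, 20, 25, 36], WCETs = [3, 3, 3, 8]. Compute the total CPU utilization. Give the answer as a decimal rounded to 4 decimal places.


Compute individual utilizations (exact fractions):
  Task 1: C/T = 3/10 (approx. 0.3)
  Task 2: C/T = 3/20 (approx. 0.15)
  Task 3: C/T = 3/25 (approx. 0.12)
  Task 4: C/T = 8/36 = 2/9 (approx. 0.2222)
Total utilization U = 3/10 + 3/20 + 3/25 + 2/9 = 713/900
Rounded to 4 decimal places: U = 0.7922
RM (Liu & Layland) bound for 4 tasks = 0.756828; compare with U = 713/900 (approx. 0.792222)
bound < U <= 1, so the RM sufficient condition is not met (inconclusive; an exact test such as response-time analysis is needed).

0.7922


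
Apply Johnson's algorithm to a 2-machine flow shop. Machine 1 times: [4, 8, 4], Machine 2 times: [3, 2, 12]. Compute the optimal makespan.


Apply Johnson's rule:
  Group 1 (a <= b): [(3, 4, 12)]
  Group 2 (a > b): [(1, 4, 3), (2, 8, 2)]
Optimal job order: [3, 1, 2]
Schedule:
  Job 3: M1 done at 4, M2 done at 16
  Job 1: M1 done at 8, M2 done at 19
  Job 2: M1 done at 16, M2 done at 21
Makespan = 21

21


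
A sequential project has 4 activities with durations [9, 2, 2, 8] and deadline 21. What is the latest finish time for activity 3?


LF(activity 3) = deadline - sum of successor durations
Successors: activities 4 through 4 with durations [8]
Sum of successor durations = 8
LF = 21 - 8 = 13

13


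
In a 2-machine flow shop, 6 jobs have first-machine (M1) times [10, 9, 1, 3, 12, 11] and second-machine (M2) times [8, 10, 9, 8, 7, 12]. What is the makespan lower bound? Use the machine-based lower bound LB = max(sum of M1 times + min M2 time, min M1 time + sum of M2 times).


LB1 = sum(M1 times) + min(M2 times) = 46 + 7 = 53
LB2 = min(M1 times) + sum(M2 times) = 1 + 54 = 55
Lower bound = max(LB1, LB2) = max(53, 55) = 55

55


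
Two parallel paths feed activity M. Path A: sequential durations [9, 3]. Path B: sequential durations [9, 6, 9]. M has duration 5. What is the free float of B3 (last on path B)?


ES(B3) = sum of predecessors on chain B = 15
EF(B3) = ES + duration = 15 + 9 = 24
Successor of B3 is M. ES(M) = max(sum(A), sum(B)) = max(12, 24) = 24
Free float = ES(successor) - EF(current) = 24 - 24 = 0

0


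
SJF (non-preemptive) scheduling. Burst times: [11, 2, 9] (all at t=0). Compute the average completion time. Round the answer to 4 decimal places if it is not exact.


SJF order (ascending): [2, 9, 11]
Completion times:
  Job 1: burst=2, C=2
  Job 2: burst=9, C=11
  Job 3: burst=11, C=22
Average completion = 35/3 = 11.6667

11.6667


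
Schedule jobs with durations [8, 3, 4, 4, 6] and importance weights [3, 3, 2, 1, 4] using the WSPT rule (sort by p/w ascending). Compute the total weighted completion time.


Compute p/w ratios and sort ascending (WSPT): [(3, 3), (6, 4), (4, 2), (8, 3), (4, 1)]
Compute weighted completion times:
  Job (p=3,w=3): C=3, w*C=3*3=9
  Job (p=6,w=4): C=9, w*C=4*9=36
  Job (p=4,w=2): C=13, w*C=2*13=26
  Job (p=8,w=3): C=21, w*C=3*21=63
  Job (p=4,w=1): C=25, w*C=1*25=25
Total weighted completion time = 159

159


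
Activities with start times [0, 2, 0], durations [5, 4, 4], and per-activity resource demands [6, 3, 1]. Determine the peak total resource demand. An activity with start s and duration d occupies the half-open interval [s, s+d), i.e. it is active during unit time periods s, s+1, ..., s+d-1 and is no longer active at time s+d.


Each activity i is active on [start_i, start_i + duration_i).
Compute total resource usage per time slot:
  t=0: active resources = [6, 1], total = 7
  t=1: active resources = [6, 1], total = 7
  t=2: active resources = [6, 3, 1], total = 10
  t=3: active resources = [6, 3, 1], total = 10
  t=4: active resources = [6, 3], total = 9
  t=5: active resources = [3], total = 3
Peak resource demand = 10

10


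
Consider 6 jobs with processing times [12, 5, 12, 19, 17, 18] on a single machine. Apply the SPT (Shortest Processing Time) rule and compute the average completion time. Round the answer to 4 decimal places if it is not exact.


Sort jobs by processing time (SPT order): [5, 12, 12, 17, 18, 19]
Compute completion times sequentially:
  Job 1: processing = 5, completes at 5
  Job 2: processing = 12, completes at 17
  Job 3: processing = 12, completes at 29
  Job 4: processing = 17, completes at 46
  Job 5: processing = 18, completes at 64
  Job 6: processing = 19, completes at 83
Sum of completion times = 244
Average completion time = 244/6 = 40.6667

40.6667


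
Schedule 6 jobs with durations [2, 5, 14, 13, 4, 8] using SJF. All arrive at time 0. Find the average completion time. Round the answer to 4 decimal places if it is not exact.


SJF order (ascending): [2, 4, 5, 8, 13, 14]
Completion times:
  Job 1: burst=2, C=2
  Job 2: burst=4, C=6
  Job 3: burst=5, C=11
  Job 4: burst=8, C=19
  Job 5: burst=13, C=32
  Job 6: burst=14, C=46
Average completion = 116/6 = 19.3333

19.3333


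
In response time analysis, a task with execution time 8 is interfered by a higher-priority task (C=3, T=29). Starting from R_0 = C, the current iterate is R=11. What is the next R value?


R_next = C + ceil(R_prev / T_hp) * C_hp
ceil(11 / 29) = ceil(0.3793) = 1
Interference = 1 * 3 = 3
R_next = 8 + 3 = 11
R_next = R_prev, so the iteration has converged (response time = 11).

11


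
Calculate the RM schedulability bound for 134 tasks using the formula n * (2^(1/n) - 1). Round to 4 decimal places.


Compute 2^(1/134) = 1.0051861419
Subtract 1: 1.0051861419 - 1 = 0.0051861419
Multiply by n: 134 * 0.0051861419 = 0.6949430146
Round to 4 dp: 0.6949

0.6949


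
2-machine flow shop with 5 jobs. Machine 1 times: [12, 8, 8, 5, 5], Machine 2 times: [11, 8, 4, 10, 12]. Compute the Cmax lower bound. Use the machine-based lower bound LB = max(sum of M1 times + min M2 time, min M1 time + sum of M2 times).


LB1 = sum(M1 times) + min(M2 times) = 38 + 4 = 42
LB2 = min(M1 times) + sum(M2 times) = 5 + 45 = 50
Lower bound = max(LB1, LB2) = max(42, 50) = 50

50


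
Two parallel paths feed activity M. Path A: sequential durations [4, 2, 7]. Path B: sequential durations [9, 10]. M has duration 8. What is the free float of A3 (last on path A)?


ES(A3) = sum of predecessors on chain A = 6
EF(A3) = ES + duration = 6 + 7 = 13
Successor of A3 is M. ES(M) = max(sum(A), sum(B)) = max(13, 19) = 19
Free float = ES(successor) - EF(current) = 19 - 13 = 6

6


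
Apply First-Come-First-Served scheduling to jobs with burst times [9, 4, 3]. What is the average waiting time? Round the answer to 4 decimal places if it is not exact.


FCFS order (as given): [9, 4, 3]
Waiting times:
  Job 1: wait = 0
  Job 2: wait = 9
  Job 3: wait = 13
Sum of waiting times = 22
Average waiting time = 22/3 = 7.3333

7.3333


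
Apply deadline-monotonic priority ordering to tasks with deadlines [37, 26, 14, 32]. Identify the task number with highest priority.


Sort tasks by relative deadline (ascending):
  Task 3: deadline = 14
  Task 2: deadline = 26
  Task 4: deadline = 32
  Task 1: deadline = 37
Priority order (highest first): [3, 2, 4, 1]
Highest priority task = 3

3


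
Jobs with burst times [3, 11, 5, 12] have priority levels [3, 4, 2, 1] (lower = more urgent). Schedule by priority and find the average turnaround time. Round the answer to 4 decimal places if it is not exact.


Sort by priority (ascending = highest first):
Order: [(1, 12), (2, 5), (3, 3), (4, 11)]
Completion times:
  Priority 1, burst=12, C=12
  Priority 2, burst=5, C=17
  Priority 3, burst=3, C=20
  Priority 4, burst=11, C=31
Average turnaround = 80/4 = 20.0

20.0


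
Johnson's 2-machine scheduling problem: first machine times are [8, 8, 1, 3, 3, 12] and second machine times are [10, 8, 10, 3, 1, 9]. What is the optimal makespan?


Apply Johnson's rule:
  Group 1 (a <= b): [(3, 1, 10), (4, 3, 3), (1, 8, 10), (2, 8, 8)]
  Group 2 (a > b): [(6, 12, 9), (5, 3, 1)]
Optimal job order: [3, 4, 1, 2, 6, 5]
Schedule:
  Job 3: M1 done at 1, M2 done at 11
  Job 4: M1 done at 4, M2 done at 14
  Job 1: M1 done at 12, M2 done at 24
  Job 2: M1 done at 20, M2 done at 32
  Job 6: M1 done at 32, M2 done at 41
  Job 5: M1 done at 35, M2 done at 42
Makespan = 42

42


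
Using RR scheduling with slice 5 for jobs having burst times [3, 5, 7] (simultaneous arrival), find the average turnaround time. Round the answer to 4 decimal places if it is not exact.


Time quantum = 5
Execution trace:
  J1 runs 3 units, time = 3
  J2 runs 5 units, time = 8
  J3 runs 5 units, time = 13
  J3 runs 2 units, time = 15
Finish times: [3, 8, 15]
Average turnaround = 26/3 = 8.6667

8.6667


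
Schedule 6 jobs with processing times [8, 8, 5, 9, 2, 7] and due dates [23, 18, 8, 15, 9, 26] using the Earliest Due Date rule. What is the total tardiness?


Sort by due date (EDD order): [(5, 8), (2, 9), (9, 15), (8, 18), (8, 23), (7, 26)]
Compute completion times and tardiness:
  Job 1: p=5, d=8, C=5, tardiness=max(0,5-8)=0
  Job 2: p=2, d=9, C=7, tardiness=max(0,7-9)=0
  Job 3: p=9, d=15, C=16, tardiness=max(0,16-15)=1
  Job 4: p=8, d=18, C=24, tardiness=max(0,24-18)=6
  Job 5: p=8, d=23, C=32, tardiness=max(0,32-23)=9
  Job 6: p=7, d=26, C=39, tardiness=max(0,39-26)=13
Total tardiness = 29

29


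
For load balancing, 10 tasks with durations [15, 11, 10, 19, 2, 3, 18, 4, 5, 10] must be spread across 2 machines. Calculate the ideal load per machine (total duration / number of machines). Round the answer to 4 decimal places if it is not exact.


Total processing time = 15 + 11 + 10 + 19 + 2 + 3 + 18 + 4 + 5 + 10 = 97
Number of machines = 2
Ideal balanced load = 97 / 2 = 48.5

48.5


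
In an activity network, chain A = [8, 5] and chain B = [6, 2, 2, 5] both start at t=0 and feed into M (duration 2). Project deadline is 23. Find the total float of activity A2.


Forward pass: ES(A2) = sum of predecessors on chain A = 8
EF = ES + duration = 8 + 5 = 13
Backward pass: LF(M) = deadline = 23; LS(M) = 23 - 2 = 21
LF(A2) = LS(M) - sum(successors on chain A) = 21 - 0 = 21
LS = LF - duration = 21 - 5 = 16
Total float = LS - ES = 16 - 8 = 8

8


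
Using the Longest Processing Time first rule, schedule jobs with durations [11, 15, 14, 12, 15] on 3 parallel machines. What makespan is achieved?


Sort jobs in decreasing order (LPT): [15, 15, 14, 12, 11]
Assign each job to the least loaded machine:
  Machine 1: jobs [15, 11], load = 26
  Machine 2: jobs [15], load = 15
  Machine 3: jobs [14, 12], load = 26
Makespan = max load = 26

26


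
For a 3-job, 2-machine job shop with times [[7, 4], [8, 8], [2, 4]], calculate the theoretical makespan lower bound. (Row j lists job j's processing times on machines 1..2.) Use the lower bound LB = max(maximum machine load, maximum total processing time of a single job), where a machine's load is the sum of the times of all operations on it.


Machine loads:
  Machine 1: 7 + 8 + 2 = 17
  Machine 2: 4 + 8 + 4 = 16
Max machine load = 17
Job totals:
  Job 1: 11
  Job 2: 16
  Job 3: 6
Max job total = 16
Lower bound = max(17, 16) = 17

17


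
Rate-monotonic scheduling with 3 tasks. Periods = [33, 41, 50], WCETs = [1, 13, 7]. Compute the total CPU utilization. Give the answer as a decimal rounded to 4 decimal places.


Compute individual utilizations (exact fractions):
  Task 1: C/T = 1/33 (approx. 0.0303)
  Task 2: C/T = 13/41 (approx. 0.3171)
  Task 3: C/T = 7/50 (approx. 0.14)
Total utilization U = 1/33 + 13/41 + 7/50 = 32971/67650
Rounded to 4 decimal places: U = 0.4874
RM (Liu & Layland) bound for 3 tasks = 0.779763; compare with U = 32971/67650 (approx. 0.487376)
U <= bound, so schedulable by RM sufficient condition.

0.4874


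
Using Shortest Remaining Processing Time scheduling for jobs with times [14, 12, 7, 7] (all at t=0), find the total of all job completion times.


Since all jobs arrive at t=0, SRPT equals SPT ordering.
SPT order: [7, 7, 12, 14]
Completion times:
  Job 1: p=7, C=7
  Job 2: p=7, C=14
  Job 3: p=12, C=26
  Job 4: p=14, C=40
Total completion time = 7 + 14 + 26 + 40 = 87

87


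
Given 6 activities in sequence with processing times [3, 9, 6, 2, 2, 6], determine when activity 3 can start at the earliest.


Activity 3 starts after activities 1 through 2 complete.
Predecessor durations: [3, 9]
ES = 3 + 9 = 12

12


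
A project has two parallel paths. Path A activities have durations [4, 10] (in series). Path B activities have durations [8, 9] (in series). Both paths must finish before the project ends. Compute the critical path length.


Path A total = 4 + 10 = 14
Path B total = 8 + 9 = 17
Critical path = longest path = max(14, 17) = 17

17


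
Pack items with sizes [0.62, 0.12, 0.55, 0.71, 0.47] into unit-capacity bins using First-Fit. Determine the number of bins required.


Place items sequentially using First-Fit:
  Item 0.62 -> new Bin 1
  Item 0.12 -> Bin 1 (now 0.74)
  Item 0.55 -> new Bin 2
  Item 0.71 -> new Bin 3
  Item 0.47 -> new Bin 4
Total bins used = 4

4


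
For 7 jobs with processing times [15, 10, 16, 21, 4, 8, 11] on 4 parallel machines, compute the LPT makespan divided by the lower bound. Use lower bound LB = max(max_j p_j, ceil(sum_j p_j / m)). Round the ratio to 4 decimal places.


LPT order: [21, 16, 15, 11, 10, 8, 4]
Machine loads after assignment: [21, 20, 23, 21]
LPT makespan = 23
Lower bound = max(max_job, ceil(total/4)) = max(21, 22) = 22
Ratio = 23 / 22 = 1.0455

1.0455


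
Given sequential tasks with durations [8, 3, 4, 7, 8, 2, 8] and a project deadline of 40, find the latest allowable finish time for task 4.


LF(activity 4) = deadline - sum of successor durations
Successors: activities 5 through 7 with durations [8, 2, 8]
Sum of successor durations = 18
LF = 40 - 18 = 22

22


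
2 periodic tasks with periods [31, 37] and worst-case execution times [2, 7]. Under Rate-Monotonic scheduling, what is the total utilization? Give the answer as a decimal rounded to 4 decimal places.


Compute individual utilizations (exact fractions):
  Task 1: C/T = 2/31 (approx. 0.0645)
  Task 2: C/T = 7/37 (approx. 0.1892)
Total utilization U = 2/31 + 7/37 = 291/1147
Rounded to 4 decimal places: U = 0.2537
RM (Liu & Layland) bound for 2 tasks = 0.828427; compare with U = 291/1147 (approx. 0.253705)
U <= bound, so schedulable by RM sufficient condition.

0.2537


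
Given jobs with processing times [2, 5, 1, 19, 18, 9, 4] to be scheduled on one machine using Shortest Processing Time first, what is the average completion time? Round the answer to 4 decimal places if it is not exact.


Sort jobs by processing time (SPT order): [1, 2, 4, 5, 9, 18, 19]
Compute completion times sequentially:
  Job 1: processing = 1, completes at 1
  Job 2: processing = 2, completes at 3
  Job 3: processing = 4, completes at 7
  Job 4: processing = 5, completes at 12
  Job 5: processing = 9, completes at 21
  Job 6: processing = 18, completes at 39
  Job 7: processing = 19, completes at 58
Sum of completion times = 141
Average completion time = 141/7 = 20.1429

20.1429


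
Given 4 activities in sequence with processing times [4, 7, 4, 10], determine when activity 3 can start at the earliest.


Activity 3 starts after activities 1 through 2 complete.
Predecessor durations: [4, 7]
ES = 4 + 7 = 11

11


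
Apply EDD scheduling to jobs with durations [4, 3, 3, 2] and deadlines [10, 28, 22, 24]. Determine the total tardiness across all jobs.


Sort by due date (EDD order): [(4, 10), (3, 22), (2, 24), (3, 28)]
Compute completion times and tardiness:
  Job 1: p=4, d=10, C=4, tardiness=max(0,4-10)=0
  Job 2: p=3, d=22, C=7, tardiness=max(0,7-22)=0
  Job 3: p=2, d=24, C=9, tardiness=max(0,9-24)=0
  Job 4: p=3, d=28, C=12, tardiness=max(0,12-28)=0
Total tardiness = 0

0


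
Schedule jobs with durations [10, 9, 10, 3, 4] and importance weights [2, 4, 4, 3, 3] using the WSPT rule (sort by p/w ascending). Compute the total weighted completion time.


Compute p/w ratios and sort ascending (WSPT): [(3, 3), (4, 3), (9, 4), (10, 4), (10, 2)]
Compute weighted completion times:
  Job (p=3,w=3): C=3, w*C=3*3=9
  Job (p=4,w=3): C=7, w*C=3*7=21
  Job (p=9,w=4): C=16, w*C=4*16=64
  Job (p=10,w=4): C=26, w*C=4*26=104
  Job (p=10,w=2): C=36, w*C=2*36=72
Total weighted completion time = 270

270


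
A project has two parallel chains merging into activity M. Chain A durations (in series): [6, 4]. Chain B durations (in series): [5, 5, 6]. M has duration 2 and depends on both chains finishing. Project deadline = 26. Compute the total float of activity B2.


Forward pass: ES(B2) = sum of predecessors on chain B = 5
EF = ES + duration = 5 + 5 = 10
Backward pass: LF(M) = deadline = 26; LS(M) = 26 - 2 = 24
LF(B2) = LS(M) - sum(successors on chain B) = 24 - 6 = 18
LS = LF - duration = 18 - 5 = 13
Total float = LS - ES = 13 - 5 = 8

8


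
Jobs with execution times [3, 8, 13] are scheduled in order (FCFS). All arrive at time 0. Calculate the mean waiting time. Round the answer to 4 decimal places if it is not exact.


FCFS order (as given): [3, 8, 13]
Waiting times:
  Job 1: wait = 0
  Job 2: wait = 3
  Job 3: wait = 11
Sum of waiting times = 14
Average waiting time = 14/3 = 4.6667

4.6667


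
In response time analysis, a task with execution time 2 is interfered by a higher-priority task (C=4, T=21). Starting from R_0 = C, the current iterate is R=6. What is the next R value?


R_next = C + ceil(R_prev / T_hp) * C_hp
ceil(6 / 21) = ceil(0.2857) = 1
Interference = 1 * 4 = 4
R_next = 2 + 4 = 6
R_next = R_prev, so the iteration has converged (response time = 6).

6


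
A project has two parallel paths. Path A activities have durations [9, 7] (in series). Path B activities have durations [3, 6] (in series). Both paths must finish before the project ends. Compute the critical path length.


Path A total = 9 + 7 = 16
Path B total = 3 + 6 = 9
Critical path = longest path = max(16, 9) = 16

16


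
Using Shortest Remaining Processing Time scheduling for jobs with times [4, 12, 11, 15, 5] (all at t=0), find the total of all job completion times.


Since all jobs arrive at t=0, SRPT equals SPT ordering.
SPT order: [4, 5, 11, 12, 15]
Completion times:
  Job 1: p=4, C=4
  Job 2: p=5, C=9
  Job 3: p=11, C=20
  Job 4: p=12, C=32
  Job 5: p=15, C=47
Total completion time = 4 + 9 + 20 + 32 + 47 = 112

112


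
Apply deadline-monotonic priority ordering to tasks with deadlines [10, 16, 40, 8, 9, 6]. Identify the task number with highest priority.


Sort tasks by relative deadline (ascending):
  Task 6: deadline = 6
  Task 4: deadline = 8
  Task 5: deadline = 9
  Task 1: deadline = 10
  Task 2: deadline = 16
  Task 3: deadline = 40
Priority order (highest first): [6, 4, 5, 1, 2, 3]
Highest priority task = 6

6


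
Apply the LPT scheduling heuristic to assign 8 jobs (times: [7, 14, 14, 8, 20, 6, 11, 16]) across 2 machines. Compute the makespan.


Sort jobs in decreasing order (LPT): [20, 16, 14, 14, 11, 8, 7, 6]
Assign each job to the least loaded machine:
  Machine 1: jobs [20, 14, 8, 6], load = 48
  Machine 2: jobs [16, 14, 11, 7], load = 48
Makespan = max load = 48

48


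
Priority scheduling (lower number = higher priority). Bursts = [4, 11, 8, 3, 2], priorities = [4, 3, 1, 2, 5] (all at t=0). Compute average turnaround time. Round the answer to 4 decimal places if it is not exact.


Sort by priority (ascending = highest first):
Order: [(1, 8), (2, 3), (3, 11), (4, 4), (5, 2)]
Completion times:
  Priority 1, burst=8, C=8
  Priority 2, burst=3, C=11
  Priority 3, burst=11, C=22
  Priority 4, burst=4, C=26
  Priority 5, burst=2, C=28
Average turnaround = 95/5 = 19.0

19.0


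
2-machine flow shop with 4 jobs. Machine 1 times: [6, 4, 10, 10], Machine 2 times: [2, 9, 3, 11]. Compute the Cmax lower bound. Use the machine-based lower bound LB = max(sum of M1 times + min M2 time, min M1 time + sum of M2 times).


LB1 = sum(M1 times) + min(M2 times) = 30 + 2 = 32
LB2 = min(M1 times) + sum(M2 times) = 4 + 25 = 29
Lower bound = max(LB1, LB2) = max(32, 29) = 32

32


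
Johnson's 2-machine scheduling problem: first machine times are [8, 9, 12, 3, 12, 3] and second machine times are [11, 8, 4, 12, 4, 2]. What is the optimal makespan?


Apply Johnson's rule:
  Group 1 (a <= b): [(4, 3, 12), (1, 8, 11)]
  Group 2 (a > b): [(2, 9, 8), (3, 12, 4), (5, 12, 4), (6, 3, 2)]
Optimal job order: [4, 1, 2, 3, 5, 6]
Schedule:
  Job 4: M1 done at 3, M2 done at 15
  Job 1: M1 done at 11, M2 done at 26
  Job 2: M1 done at 20, M2 done at 34
  Job 3: M1 done at 32, M2 done at 38
  Job 5: M1 done at 44, M2 done at 48
  Job 6: M1 done at 47, M2 done at 50
Makespan = 50

50


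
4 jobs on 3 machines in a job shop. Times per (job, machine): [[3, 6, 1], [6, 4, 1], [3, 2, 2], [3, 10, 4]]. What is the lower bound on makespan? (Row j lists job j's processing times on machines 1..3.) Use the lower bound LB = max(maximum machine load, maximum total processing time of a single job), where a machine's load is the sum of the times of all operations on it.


Machine loads:
  Machine 1: 3 + 6 + 3 + 3 = 15
  Machine 2: 6 + 4 + 2 + 10 = 22
  Machine 3: 1 + 1 + 2 + 4 = 8
Max machine load = 22
Job totals:
  Job 1: 10
  Job 2: 11
  Job 3: 7
  Job 4: 17
Max job total = 17
Lower bound = max(22, 17) = 22

22


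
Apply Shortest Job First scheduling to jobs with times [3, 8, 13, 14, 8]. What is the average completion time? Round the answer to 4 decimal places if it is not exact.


SJF order (ascending): [3, 8, 8, 13, 14]
Completion times:
  Job 1: burst=3, C=3
  Job 2: burst=8, C=11
  Job 3: burst=8, C=19
  Job 4: burst=13, C=32
  Job 5: burst=14, C=46
Average completion = 111/5 = 22.2

22.2


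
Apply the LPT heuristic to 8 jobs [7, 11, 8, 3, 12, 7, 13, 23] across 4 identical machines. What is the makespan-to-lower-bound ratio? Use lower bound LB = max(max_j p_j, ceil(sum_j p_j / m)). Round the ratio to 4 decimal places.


LPT order: [23, 13, 12, 11, 8, 7, 7, 3]
Machine loads after assignment: [23, 20, 22, 19]
LPT makespan = 23
Lower bound = max(max_job, ceil(total/4)) = max(23, 21) = 23
Ratio = 23 / 23 = 1.0

1.0


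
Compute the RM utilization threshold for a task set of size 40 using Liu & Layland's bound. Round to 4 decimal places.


Compute 2^(1/40) = 1.0174796921
Subtract 1: 1.0174796921 - 1 = 0.0174796921
Multiply by n: 40 * 0.0174796921 = 0.6991876840
Round to 4 dp: 0.6992

0.6992


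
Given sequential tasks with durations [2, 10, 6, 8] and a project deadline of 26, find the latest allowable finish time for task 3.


LF(activity 3) = deadline - sum of successor durations
Successors: activities 4 through 4 with durations [8]
Sum of successor durations = 8
LF = 26 - 8 = 18

18


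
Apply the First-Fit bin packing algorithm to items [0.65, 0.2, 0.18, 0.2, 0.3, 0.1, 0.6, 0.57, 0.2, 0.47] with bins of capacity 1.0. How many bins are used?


Place items sequentially using First-Fit:
  Item 0.65 -> new Bin 1
  Item 0.2 -> Bin 1 (now 0.85)
  Item 0.18 -> new Bin 2
  Item 0.2 -> Bin 2 (now 0.38)
  Item 0.3 -> Bin 2 (now 0.68)
  Item 0.1 -> Bin 1 (now 0.95)
  Item 0.6 -> new Bin 3
  Item 0.57 -> new Bin 4
  Item 0.2 -> Bin 2 (now 0.88)
  Item 0.47 -> new Bin 5
Total bins used = 5

5


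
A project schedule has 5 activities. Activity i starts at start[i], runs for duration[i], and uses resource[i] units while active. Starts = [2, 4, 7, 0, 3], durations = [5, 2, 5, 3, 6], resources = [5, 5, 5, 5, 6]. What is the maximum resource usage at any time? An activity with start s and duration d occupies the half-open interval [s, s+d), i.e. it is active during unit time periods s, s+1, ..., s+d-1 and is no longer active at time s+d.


Each activity i is active on [start_i, start_i + duration_i).
Compute total resource usage per time slot:
  t=0: active resources = [5], total = 5
  t=1: active resources = [5], total = 5
  t=2: active resources = [5, 5], total = 10
  t=3: active resources = [5, 6], total = 11
  t=4: active resources = [5, 5, 6], total = 16
  t=5: active resources = [5, 5, 6], total = 16
  t=6: active resources = [5, 6], total = 11
  t=7: active resources = [5, 6], total = 11
  t=8: active resources = [5, 6], total = 11
  t=9: active resources = [5], total = 5
  t=10: active resources = [5], total = 5
  t=11: active resources = [5], total = 5
Peak resource demand = 16

16


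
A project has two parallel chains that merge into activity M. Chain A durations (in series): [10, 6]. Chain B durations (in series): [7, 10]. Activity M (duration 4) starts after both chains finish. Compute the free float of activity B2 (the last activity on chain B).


ES(B2) = sum of predecessors on chain B = 7
EF(B2) = ES + duration = 7 + 10 = 17
Successor of B2 is M. ES(M) = max(sum(A), sum(B)) = max(16, 17) = 17
Free float = ES(successor) - EF(current) = 17 - 17 = 0

0


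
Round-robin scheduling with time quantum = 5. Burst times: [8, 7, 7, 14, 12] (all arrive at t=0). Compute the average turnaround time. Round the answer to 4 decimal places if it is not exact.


Time quantum = 5
Execution trace:
  J1 runs 5 units, time = 5
  J2 runs 5 units, time = 10
  J3 runs 5 units, time = 15
  J4 runs 5 units, time = 20
  J5 runs 5 units, time = 25
  J1 runs 3 units, time = 28
  J2 runs 2 units, time = 30
  J3 runs 2 units, time = 32
  J4 runs 5 units, time = 37
  J5 runs 5 units, time = 42
  J4 runs 4 units, time = 46
  J5 runs 2 units, time = 48
Finish times: [28, 30, 32, 46, 48]
Average turnaround = 184/5 = 36.8

36.8


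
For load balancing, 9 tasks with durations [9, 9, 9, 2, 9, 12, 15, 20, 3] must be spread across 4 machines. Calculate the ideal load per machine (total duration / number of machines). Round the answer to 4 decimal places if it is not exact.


Total processing time = 9 + 9 + 9 + 2 + 9 + 12 + 15 + 20 + 3 = 88
Number of machines = 4
Ideal balanced load = 88 / 4 = 22.0

22.0


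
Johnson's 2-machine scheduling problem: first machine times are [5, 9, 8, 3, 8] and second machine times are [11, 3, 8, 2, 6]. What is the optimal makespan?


Apply Johnson's rule:
  Group 1 (a <= b): [(1, 5, 11), (3, 8, 8)]
  Group 2 (a > b): [(5, 8, 6), (2, 9, 3), (4, 3, 2)]
Optimal job order: [1, 3, 5, 2, 4]
Schedule:
  Job 1: M1 done at 5, M2 done at 16
  Job 3: M1 done at 13, M2 done at 24
  Job 5: M1 done at 21, M2 done at 30
  Job 2: M1 done at 30, M2 done at 33
  Job 4: M1 done at 33, M2 done at 35
Makespan = 35

35


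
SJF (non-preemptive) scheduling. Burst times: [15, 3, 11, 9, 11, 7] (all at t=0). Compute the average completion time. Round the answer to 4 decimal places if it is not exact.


SJF order (ascending): [3, 7, 9, 11, 11, 15]
Completion times:
  Job 1: burst=3, C=3
  Job 2: burst=7, C=10
  Job 3: burst=9, C=19
  Job 4: burst=11, C=30
  Job 5: burst=11, C=41
  Job 6: burst=15, C=56
Average completion = 159/6 = 26.5

26.5


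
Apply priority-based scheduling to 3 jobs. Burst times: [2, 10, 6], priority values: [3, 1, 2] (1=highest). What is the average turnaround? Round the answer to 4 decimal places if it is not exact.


Sort by priority (ascending = highest first):
Order: [(1, 10), (2, 6), (3, 2)]
Completion times:
  Priority 1, burst=10, C=10
  Priority 2, burst=6, C=16
  Priority 3, burst=2, C=18
Average turnaround = 44/3 = 14.6667

14.6667


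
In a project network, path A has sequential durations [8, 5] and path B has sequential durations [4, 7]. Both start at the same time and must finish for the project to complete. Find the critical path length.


Path A total = 8 + 5 = 13
Path B total = 4 + 7 = 11
Critical path = longest path = max(13, 11) = 13

13


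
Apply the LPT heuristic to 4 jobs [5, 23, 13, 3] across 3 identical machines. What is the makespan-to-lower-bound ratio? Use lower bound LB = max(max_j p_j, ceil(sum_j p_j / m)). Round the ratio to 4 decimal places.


LPT order: [23, 13, 5, 3]
Machine loads after assignment: [23, 13, 8]
LPT makespan = 23
Lower bound = max(max_job, ceil(total/3)) = max(23, 15) = 23
Ratio = 23 / 23 = 1.0

1.0


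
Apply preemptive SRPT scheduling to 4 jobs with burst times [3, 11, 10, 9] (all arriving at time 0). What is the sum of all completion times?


Since all jobs arrive at t=0, SRPT equals SPT ordering.
SPT order: [3, 9, 10, 11]
Completion times:
  Job 1: p=3, C=3
  Job 2: p=9, C=12
  Job 3: p=10, C=22
  Job 4: p=11, C=33
Total completion time = 3 + 12 + 22 + 33 = 70

70


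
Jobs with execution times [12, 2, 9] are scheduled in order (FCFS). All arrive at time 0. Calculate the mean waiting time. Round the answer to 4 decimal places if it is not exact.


FCFS order (as given): [12, 2, 9]
Waiting times:
  Job 1: wait = 0
  Job 2: wait = 12
  Job 3: wait = 14
Sum of waiting times = 26
Average waiting time = 26/3 = 8.6667

8.6667


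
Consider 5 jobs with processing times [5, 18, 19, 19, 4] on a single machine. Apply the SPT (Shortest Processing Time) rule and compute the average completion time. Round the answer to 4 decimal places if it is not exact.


Sort jobs by processing time (SPT order): [4, 5, 18, 19, 19]
Compute completion times sequentially:
  Job 1: processing = 4, completes at 4
  Job 2: processing = 5, completes at 9
  Job 3: processing = 18, completes at 27
  Job 4: processing = 19, completes at 46
  Job 5: processing = 19, completes at 65
Sum of completion times = 151
Average completion time = 151/5 = 30.2

30.2


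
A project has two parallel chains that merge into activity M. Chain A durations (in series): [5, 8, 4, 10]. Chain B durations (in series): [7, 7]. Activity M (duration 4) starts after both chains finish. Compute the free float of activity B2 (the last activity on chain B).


ES(B2) = sum of predecessors on chain B = 7
EF(B2) = ES + duration = 7 + 7 = 14
Successor of B2 is M. ES(M) = max(sum(A), sum(B)) = max(27, 14) = 27
Free float = ES(successor) - EF(current) = 27 - 14 = 13

13


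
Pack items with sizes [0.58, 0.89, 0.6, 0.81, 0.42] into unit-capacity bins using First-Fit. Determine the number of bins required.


Place items sequentially using First-Fit:
  Item 0.58 -> new Bin 1
  Item 0.89 -> new Bin 2
  Item 0.6 -> new Bin 3
  Item 0.81 -> new Bin 4
  Item 0.42 -> Bin 1 (now 1.0)
Total bins used = 4

4


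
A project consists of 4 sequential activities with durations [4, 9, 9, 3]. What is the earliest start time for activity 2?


Activity 2 starts after activities 1 through 1 complete.
Predecessor durations: [4]
ES = 4 = 4

4


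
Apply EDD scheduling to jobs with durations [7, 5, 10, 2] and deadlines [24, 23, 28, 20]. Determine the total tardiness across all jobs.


Sort by due date (EDD order): [(2, 20), (5, 23), (7, 24), (10, 28)]
Compute completion times and tardiness:
  Job 1: p=2, d=20, C=2, tardiness=max(0,2-20)=0
  Job 2: p=5, d=23, C=7, tardiness=max(0,7-23)=0
  Job 3: p=7, d=24, C=14, tardiness=max(0,14-24)=0
  Job 4: p=10, d=28, C=24, tardiness=max(0,24-28)=0
Total tardiness = 0

0


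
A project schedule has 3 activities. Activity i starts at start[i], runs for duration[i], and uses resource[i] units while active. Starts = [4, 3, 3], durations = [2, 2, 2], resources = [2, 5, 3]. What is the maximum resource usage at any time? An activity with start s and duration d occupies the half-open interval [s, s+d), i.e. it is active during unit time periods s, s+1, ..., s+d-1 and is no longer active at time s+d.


Each activity i is active on [start_i, start_i + duration_i).
Compute total resource usage per time slot:
  t=0: active resources = [], total = 0
  t=1: active resources = [], total = 0
  t=2: active resources = [], total = 0
  t=3: active resources = [5, 3], total = 8
  t=4: active resources = [2, 5, 3], total = 10
  t=5: active resources = [2], total = 2
Peak resource demand = 10

10


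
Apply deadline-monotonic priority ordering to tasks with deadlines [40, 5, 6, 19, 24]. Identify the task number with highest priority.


Sort tasks by relative deadline (ascending):
  Task 2: deadline = 5
  Task 3: deadline = 6
  Task 4: deadline = 19
  Task 5: deadline = 24
  Task 1: deadline = 40
Priority order (highest first): [2, 3, 4, 5, 1]
Highest priority task = 2

2


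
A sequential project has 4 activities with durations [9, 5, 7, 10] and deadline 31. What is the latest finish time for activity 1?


LF(activity 1) = deadline - sum of successor durations
Successors: activities 2 through 4 with durations [5, 7, 10]
Sum of successor durations = 22
LF = 31 - 22 = 9

9


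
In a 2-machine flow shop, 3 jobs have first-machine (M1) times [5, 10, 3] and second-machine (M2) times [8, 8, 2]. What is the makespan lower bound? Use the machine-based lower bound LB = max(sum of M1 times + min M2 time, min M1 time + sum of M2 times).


LB1 = sum(M1 times) + min(M2 times) = 18 + 2 = 20
LB2 = min(M1 times) + sum(M2 times) = 3 + 18 = 21
Lower bound = max(LB1, LB2) = max(20, 21) = 21

21


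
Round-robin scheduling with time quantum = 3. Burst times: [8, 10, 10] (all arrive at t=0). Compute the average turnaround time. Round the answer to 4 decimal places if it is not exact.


Time quantum = 3
Execution trace:
  J1 runs 3 units, time = 3
  J2 runs 3 units, time = 6
  J3 runs 3 units, time = 9
  J1 runs 3 units, time = 12
  J2 runs 3 units, time = 15
  J3 runs 3 units, time = 18
  J1 runs 2 units, time = 20
  J2 runs 3 units, time = 23
  J3 runs 3 units, time = 26
  J2 runs 1 units, time = 27
  J3 runs 1 units, time = 28
Finish times: [20, 27, 28]
Average turnaround = 75/3 = 25.0

25.0


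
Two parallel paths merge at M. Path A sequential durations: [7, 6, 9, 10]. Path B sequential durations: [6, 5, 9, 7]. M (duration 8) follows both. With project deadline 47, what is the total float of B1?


Forward pass: ES(B1) = sum of predecessors on chain B = 0
EF = ES + duration = 0 + 6 = 6
Backward pass: LF(M) = deadline = 47; LS(M) = 47 - 8 = 39
LF(B1) = LS(M) - sum(successors on chain B) = 39 - 21 = 18
LS = LF - duration = 18 - 6 = 12
Total float = LS - ES = 12 - 0 = 12

12


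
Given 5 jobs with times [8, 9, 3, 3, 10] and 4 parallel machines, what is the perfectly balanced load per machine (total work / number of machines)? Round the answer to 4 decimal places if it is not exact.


Total processing time = 8 + 9 + 3 + 3 + 10 = 33
Number of machines = 4
Ideal balanced load = 33 / 4 = 8.25

8.25


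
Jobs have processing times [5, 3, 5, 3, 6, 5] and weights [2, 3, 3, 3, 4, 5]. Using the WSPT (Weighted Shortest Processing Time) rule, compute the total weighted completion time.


Compute p/w ratios and sort ascending (WSPT): [(3, 3), (3, 3), (5, 5), (6, 4), (5, 3), (5, 2)]
Compute weighted completion times:
  Job (p=3,w=3): C=3, w*C=3*3=9
  Job (p=3,w=3): C=6, w*C=3*6=18
  Job (p=5,w=5): C=11, w*C=5*11=55
  Job (p=6,w=4): C=17, w*C=4*17=68
  Job (p=5,w=3): C=22, w*C=3*22=66
  Job (p=5,w=2): C=27, w*C=2*27=54
Total weighted completion time = 270

270


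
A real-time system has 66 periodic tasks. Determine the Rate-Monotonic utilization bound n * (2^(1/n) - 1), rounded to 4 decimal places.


Compute 2^(1/66) = 1.0105575720
Subtract 1: 1.0105575720 - 1 = 0.0105575720
Multiply by n: 66 * 0.0105575720 = 0.6967997520
Round to 4 dp: 0.6968

0.6968


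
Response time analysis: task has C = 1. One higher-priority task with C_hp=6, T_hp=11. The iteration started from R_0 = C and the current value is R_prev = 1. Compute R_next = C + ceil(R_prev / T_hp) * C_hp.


R_next = C + ceil(R_prev / T_hp) * C_hp
ceil(1 / 11) = ceil(0.0909) = 1
Interference = 1 * 6 = 6
R_next = 1 + 6 = 7

7


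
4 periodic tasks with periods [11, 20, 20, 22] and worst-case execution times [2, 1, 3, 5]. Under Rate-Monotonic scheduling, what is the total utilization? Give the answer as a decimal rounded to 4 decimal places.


Compute individual utilizations (exact fractions):
  Task 1: C/T = 2/11 (approx. 0.1818)
  Task 2: C/T = 1/20 (approx. 0.05)
  Task 3: C/T = 3/20 (approx. 0.15)
  Task 4: C/T = 5/22 (approx. 0.2273)
Total utilization U = 2/11 + 1/20 + 3/20 + 5/22 = 67/110
Rounded to 4 decimal places: U = 0.6091
RM (Liu & Layland) bound for 4 tasks = 0.756828; compare with U = 67/110 (approx. 0.609091)
U <= bound, so schedulable by RM sufficient condition.

0.6091


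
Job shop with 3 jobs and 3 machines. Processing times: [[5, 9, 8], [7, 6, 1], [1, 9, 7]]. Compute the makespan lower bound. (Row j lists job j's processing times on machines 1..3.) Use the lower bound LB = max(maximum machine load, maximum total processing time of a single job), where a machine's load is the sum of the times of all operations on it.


Machine loads:
  Machine 1: 5 + 7 + 1 = 13
  Machine 2: 9 + 6 + 9 = 24
  Machine 3: 8 + 1 + 7 = 16
Max machine load = 24
Job totals:
  Job 1: 22
  Job 2: 14
  Job 3: 17
Max job total = 22
Lower bound = max(24, 22) = 24

24


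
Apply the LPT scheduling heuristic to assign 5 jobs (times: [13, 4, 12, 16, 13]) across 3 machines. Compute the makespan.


Sort jobs in decreasing order (LPT): [16, 13, 13, 12, 4]
Assign each job to the least loaded machine:
  Machine 1: jobs [16], load = 16
  Machine 2: jobs [13, 12], load = 25
  Machine 3: jobs [13, 4], load = 17
Makespan = max load = 25

25


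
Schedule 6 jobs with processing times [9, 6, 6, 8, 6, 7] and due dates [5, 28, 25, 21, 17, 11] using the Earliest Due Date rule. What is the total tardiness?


Sort by due date (EDD order): [(9, 5), (7, 11), (6, 17), (8, 21), (6, 25), (6, 28)]
Compute completion times and tardiness:
  Job 1: p=9, d=5, C=9, tardiness=max(0,9-5)=4
  Job 2: p=7, d=11, C=16, tardiness=max(0,16-11)=5
  Job 3: p=6, d=17, C=22, tardiness=max(0,22-17)=5
  Job 4: p=8, d=21, C=30, tardiness=max(0,30-21)=9
  Job 5: p=6, d=25, C=36, tardiness=max(0,36-25)=11
  Job 6: p=6, d=28, C=42, tardiness=max(0,42-28)=14
Total tardiness = 48

48


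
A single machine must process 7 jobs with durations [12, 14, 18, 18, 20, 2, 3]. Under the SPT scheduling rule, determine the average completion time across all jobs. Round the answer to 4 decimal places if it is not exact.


Sort jobs by processing time (SPT order): [2, 3, 12, 14, 18, 18, 20]
Compute completion times sequentially:
  Job 1: processing = 2, completes at 2
  Job 2: processing = 3, completes at 5
  Job 3: processing = 12, completes at 17
  Job 4: processing = 14, completes at 31
  Job 5: processing = 18, completes at 49
  Job 6: processing = 18, completes at 67
  Job 7: processing = 20, completes at 87
Sum of completion times = 258
Average completion time = 258/7 = 36.8571

36.8571
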